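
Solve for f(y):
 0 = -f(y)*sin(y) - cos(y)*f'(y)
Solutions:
 f(y) = C1*cos(y)


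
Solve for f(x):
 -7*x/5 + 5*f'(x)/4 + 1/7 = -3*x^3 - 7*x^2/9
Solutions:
 f(x) = C1 - 3*x^4/5 - 28*x^3/135 + 14*x^2/25 - 4*x/35


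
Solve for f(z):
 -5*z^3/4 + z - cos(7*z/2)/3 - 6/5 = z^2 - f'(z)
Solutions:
 f(z) = C1 + 5*z^4/16 + z^3/3 - z^2/2 + 6*z/5 + 2*sin(7*z/2)/21


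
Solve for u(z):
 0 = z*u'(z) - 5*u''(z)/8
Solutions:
 u(z) = C1 + C2*erfi(2*sqrt(5)*z/5)


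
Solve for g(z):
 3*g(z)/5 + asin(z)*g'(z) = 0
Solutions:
 g(z) = C1*exp(-3*Integral(1/asin(z), z)/5)


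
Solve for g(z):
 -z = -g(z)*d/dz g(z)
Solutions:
 g(z) = -sqrt(C1 + z^2)
 g(z) = sqrt(C1 + z^2)


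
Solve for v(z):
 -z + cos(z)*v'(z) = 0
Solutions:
 v(z) = C1 + Integral(z/cos(z), z)


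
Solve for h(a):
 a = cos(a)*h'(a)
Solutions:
 h(a) = C1 + Integral(a/cos(a), a)


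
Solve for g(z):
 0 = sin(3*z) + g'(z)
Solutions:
 g(z) = C1 + cos(3*z)/3


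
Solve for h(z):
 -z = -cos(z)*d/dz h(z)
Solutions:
 h(z) = C1 + Integral(z/cos(z), z)


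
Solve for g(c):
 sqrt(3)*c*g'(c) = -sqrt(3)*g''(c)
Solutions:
 g(c) = C1 + C2*erf(sqrt(2)*c/2)


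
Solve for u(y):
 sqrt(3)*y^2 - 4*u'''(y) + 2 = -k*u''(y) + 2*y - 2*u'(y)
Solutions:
 u(y) = C1 + C2*exp(y*(k - sqrt(k^2 + 32))/8) + C3*exp(y*(k + sqrt(k^2 + 32))/8) - sqrt(3)*k^2*y/4 + sqrt(3)*k*y^2/4 - k*y/2 - sqrt(3)*y^3/6 + y^2/2 - 2*sqrt(3)*y - y


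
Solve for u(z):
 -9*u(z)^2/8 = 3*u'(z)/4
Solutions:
 u(z) = 2/(C1 + 3*z)


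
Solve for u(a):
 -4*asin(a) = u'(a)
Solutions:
 u(a) = C1 - 4*a*asin(a) - 4*sqrt(1 - a^2)


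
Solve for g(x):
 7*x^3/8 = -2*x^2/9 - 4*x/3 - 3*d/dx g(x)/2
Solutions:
 g(x) = C1 - 7*x^4/48 - 4*x^3/81 - 4*x^2/9


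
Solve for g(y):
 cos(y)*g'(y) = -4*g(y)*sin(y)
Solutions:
 g(y) = C1*cos(y)^4


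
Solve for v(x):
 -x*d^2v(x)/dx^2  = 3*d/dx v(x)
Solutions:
 v(x) = C1 + C2/x^2


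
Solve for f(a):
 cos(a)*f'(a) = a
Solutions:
 f(a) = C1 + Integral(a/cos(a), a)


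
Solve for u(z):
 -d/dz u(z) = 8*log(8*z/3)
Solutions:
 u(z) = C1 - 8*z*log(z) + z*log(6561/16777216) + 8*z


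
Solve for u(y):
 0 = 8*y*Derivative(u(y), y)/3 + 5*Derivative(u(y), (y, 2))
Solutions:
 u(y) = C1 + C2*erf(2*sqrt(15)*y/15)


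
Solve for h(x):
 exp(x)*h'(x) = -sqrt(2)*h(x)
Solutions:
 h(x) = C1*exp(sqrt(2)*exp(-x))


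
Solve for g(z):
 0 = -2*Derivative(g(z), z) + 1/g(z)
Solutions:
 g(z) = -sqrt(C1 + z)
 g(z) = sqrt(C1 + z)


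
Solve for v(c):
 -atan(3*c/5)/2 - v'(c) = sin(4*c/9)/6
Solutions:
 v(c) = C1 - c*atan(3*c/5)/2 + 5*log(9*c^2 + 25)/12 + 3*cos(4*c/9)/8


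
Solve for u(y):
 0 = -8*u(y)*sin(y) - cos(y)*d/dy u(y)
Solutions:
 u(y) = C1*cos(y)^8


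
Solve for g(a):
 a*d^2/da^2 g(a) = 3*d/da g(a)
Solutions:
 g(a) = C1 + C2*a^4


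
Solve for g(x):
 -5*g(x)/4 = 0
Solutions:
 g(x) = 0


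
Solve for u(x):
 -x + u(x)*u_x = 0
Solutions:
 u(x) = -sqrt(C1 + x^2)
 u(x) = sqrt(C1 + x^2)


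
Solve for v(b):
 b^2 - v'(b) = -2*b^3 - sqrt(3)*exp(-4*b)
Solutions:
 v(b) = C1 + b^4/2 + b^3/3 - sqrt(3)*exp(-4*b)/4


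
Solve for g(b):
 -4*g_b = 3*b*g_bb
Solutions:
 g(b) = C1 + C2/b^(1/3)


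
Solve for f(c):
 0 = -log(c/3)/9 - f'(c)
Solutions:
 f(c) = C1 - c*log(c)/9 + c/9 + c*log(3)/9


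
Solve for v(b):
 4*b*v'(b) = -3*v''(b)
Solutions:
 v(b) = C1 + C2*erf(sqrt(6)*b/3)


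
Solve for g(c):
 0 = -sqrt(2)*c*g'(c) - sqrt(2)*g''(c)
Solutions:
 g(c) = C1 + C2*erf(sqrt(2)*c/2)


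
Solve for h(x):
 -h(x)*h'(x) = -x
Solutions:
 h(x) = -sqrt(C1 + x^2)
 h(x) = sqrt(C1 + x^2)


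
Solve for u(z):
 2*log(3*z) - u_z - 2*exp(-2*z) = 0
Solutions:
 u(z) = C1 + 2*z*log(z) + 2*z*(-1 + log(3)) + exp(-2*z)


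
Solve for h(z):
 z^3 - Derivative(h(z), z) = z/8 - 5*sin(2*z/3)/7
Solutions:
 h(z) = C1 + z^4/4 - z^2/16 - 15*cos(2*z/3)/14


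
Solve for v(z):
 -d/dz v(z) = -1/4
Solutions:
 v(z) = C1 + z/4


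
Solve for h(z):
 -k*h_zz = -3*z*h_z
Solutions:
 h(z) = C1 + C2*erf(sqrt(6)*z*sqrt(-1/k)/2)/sqrt(-1/k)


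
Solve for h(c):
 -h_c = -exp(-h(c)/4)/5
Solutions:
 h(c) = 4*log(C1 + c/20)


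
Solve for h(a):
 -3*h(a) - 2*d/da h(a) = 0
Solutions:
 h(a) = C1*exp(-3*a/2)


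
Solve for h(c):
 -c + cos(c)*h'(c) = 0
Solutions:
 h(c) = C1 + Integral(c/cos(c), c)


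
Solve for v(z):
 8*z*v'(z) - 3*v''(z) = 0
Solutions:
 v(z) = C1 + C2*erfi(2*sqrt(3)*z/3)


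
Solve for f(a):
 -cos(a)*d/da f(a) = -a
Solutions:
 f(a) = C1 + Integral(a/cos(a), a)


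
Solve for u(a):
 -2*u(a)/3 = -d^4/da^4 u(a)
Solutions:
 u(a) = C1*exp(-2^(1/4)*3^(3/4)*a/3) + C2*exp(2^(1/4)*3^(3/4)*a/3) + C3*sin(2^(1/4)*3^(3/4)*a/3) + C4*cos(2^(1/4)*3^(3/4)*a/3)


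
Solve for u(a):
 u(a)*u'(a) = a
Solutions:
 u(a) = -sqrt(C1 + a^2)
 u(a) = sqrt(C1 + a^2)


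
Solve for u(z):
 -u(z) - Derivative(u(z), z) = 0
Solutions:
 u(z) = C1*exp(-z)


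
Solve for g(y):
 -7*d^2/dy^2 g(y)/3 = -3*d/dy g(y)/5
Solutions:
 g(y) = C1 + C2*exp(9*y/35)


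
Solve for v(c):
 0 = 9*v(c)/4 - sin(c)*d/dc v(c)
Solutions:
 v(c) = C1*(cos(c) - 1)^(9/8)/(cos(c) + 1)^(9/8)


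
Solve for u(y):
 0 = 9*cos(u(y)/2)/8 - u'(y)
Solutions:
 -9*y/8 - log(sin(u(y)/2) - 1) + log(sin(u(y)/2) + 1) = C1


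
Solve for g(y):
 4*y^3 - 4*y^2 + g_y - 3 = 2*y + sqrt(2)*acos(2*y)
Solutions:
 g(y) = C1 - y^4 + 4*y^3/3 + y^2 + 3*y + sqrt(2)*(y*acos(2*y) - sqrt(1 - 4*y^2)/2)


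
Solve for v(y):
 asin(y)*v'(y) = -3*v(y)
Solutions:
 v(y) = C1*exp(-3*Integral(1/asin(y), y))


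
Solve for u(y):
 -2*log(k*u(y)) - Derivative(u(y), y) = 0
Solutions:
 li(k*u(y))/k = C1 - 2*y


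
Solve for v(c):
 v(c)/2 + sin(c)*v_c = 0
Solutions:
 v(c) = C1*(cos(c) + 1)^(1/4)/(cos(c) - 1)^(1/4)


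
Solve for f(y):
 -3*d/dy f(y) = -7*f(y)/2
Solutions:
 f(y) = C1*exp(7*y/6)


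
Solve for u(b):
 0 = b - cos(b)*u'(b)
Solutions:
 u(b) = C1 + Integral(b/cos(b), b)


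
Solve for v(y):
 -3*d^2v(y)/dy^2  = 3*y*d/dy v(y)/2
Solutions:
 v(y) = C1 + C2*erf(y/2)


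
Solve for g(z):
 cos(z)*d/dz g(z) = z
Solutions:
 g(z) = C1 + Integral(z/cos(z), z)


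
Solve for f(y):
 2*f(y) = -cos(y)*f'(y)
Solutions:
 f(y) = C1*(sin(y) - 1)/(sin(y) + 1)


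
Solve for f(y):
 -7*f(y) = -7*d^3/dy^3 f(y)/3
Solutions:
 f(y) = C3*exp(3^(1/3)*y) + (C1*sin(3^(5/6)*y/2) + C2*cos(3^(5/6)*y/2))*exp(-3^(1/3)*y/2)


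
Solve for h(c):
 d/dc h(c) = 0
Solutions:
 h(c) = C1


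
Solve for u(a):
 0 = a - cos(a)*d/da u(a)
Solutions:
 u(a) = C1 + Integral(a/cos(a), a)


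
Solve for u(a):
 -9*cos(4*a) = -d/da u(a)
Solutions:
 u(a) = C1 + 9*sin(4*a)/4


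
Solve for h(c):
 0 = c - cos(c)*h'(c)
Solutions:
 h(c) = C1 + Integral(c/cos(c), c)


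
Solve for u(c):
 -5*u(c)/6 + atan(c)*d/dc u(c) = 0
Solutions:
 u(c) = C1*exp(5*Integral(1/atan(c), c)/6)


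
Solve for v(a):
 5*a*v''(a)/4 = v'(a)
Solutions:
 v(a) = C1 + C2*a^(9/5)


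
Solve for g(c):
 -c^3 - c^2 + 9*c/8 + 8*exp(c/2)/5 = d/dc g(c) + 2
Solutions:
 g(c) = C1 - c^4/4 - c^3/3 + 9*c^2/16 - 2*c + 16*exp(c/2)/5


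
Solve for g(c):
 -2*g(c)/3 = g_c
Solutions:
 g(c) = C1*exp(-2*c/3)


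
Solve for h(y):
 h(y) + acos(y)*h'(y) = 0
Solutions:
 h(y) = C1*exp(-Integral(1/acos(y), y))


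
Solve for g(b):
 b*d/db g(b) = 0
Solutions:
 g(b) = C1


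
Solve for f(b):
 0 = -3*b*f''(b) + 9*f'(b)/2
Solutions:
 f(b) = C1 + C2*b^(5/2)


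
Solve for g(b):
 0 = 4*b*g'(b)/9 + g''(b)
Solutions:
 g(b) = C1 + C2*erf(sqrt(2)*b/3)


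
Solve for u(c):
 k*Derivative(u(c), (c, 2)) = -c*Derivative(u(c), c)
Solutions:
 u(c) = C1 + C2*sqrt(k)*erf(sqrt(2)*c*sqrt(1/k)/2)


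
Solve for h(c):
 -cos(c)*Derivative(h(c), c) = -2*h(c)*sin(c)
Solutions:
 h(c) = C1/cos(c)^2


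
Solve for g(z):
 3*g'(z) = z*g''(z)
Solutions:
 g(z) = C1 + C2*z^4


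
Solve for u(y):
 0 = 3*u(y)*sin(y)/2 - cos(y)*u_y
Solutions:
 u(y) = C1/cos(y)^(3/2)


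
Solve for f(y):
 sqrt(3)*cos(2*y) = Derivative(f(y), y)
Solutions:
 f(y) = C1 + sqrt(3)*sin(2*y)/2


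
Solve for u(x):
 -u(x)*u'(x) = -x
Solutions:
 u(x) = -sqrt(C1 + x^2)
 u(x) = sqrt(C1 + x^2)


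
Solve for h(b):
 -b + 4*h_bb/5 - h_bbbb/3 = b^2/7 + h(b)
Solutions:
 h(b) = -b^2/7 - b + (C1*sin(3^(1/4)*b*sin(atan(sqrt(39)/6)/2)) + C2*cos(3^(1/4)*b*sin(atan(sqrt(39)/6)/2)))*exp(-3^(1/4)*b*cos(atan(sqrt(39)/6)/2)) + (C3*sin(3^(1/4)*b*sin(atan(sqrt(39)/6)/2)) + C4*cos(3^(1/4)*b*sin(atan(sqrt(39)/6)/2)))*exp(3^(1/4)*b*cos(atan(sqrt(39)/6)/2)) - 8/35


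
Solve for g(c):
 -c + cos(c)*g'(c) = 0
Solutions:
 g(c) = C1 + Integral(c/cos(c), c)


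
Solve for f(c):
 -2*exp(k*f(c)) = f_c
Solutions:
 f(c) = Piecewise((log(1/(C1*k + 2*c*k))/k, Ne(k, 0)), (nan, True))
 f(c) = Piecewise((C1 - 2*c, Eq(k, 0)), (nan, True))


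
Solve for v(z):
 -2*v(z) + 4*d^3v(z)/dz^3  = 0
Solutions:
 v(z) = C3*exp(2^(2/3)*z/2) + (C1*sin(2^(2/3)*sqrt(3)*z/4) + C2*cos(2^(2/3)*sqrt(3)*z/4))*exp(-2^(2/3)*z/4)


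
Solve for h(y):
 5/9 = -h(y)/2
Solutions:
 h(y) = -10/9


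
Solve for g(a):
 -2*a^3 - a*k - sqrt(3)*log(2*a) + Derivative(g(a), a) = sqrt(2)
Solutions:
 g(a) = C1 + a^4/2 + a^2*k/2 + sqrt(3)*a*log(a) - sqrt(3)*a + sqrt(3)*a*log(2) + sqrt(2)*a


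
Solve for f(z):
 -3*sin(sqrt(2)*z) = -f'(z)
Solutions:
 f(z) = C1 - 3*sqrt(2)*cos(sqrt(2)*z)/2


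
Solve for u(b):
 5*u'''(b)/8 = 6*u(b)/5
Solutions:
 u(b) = C3*exp(2*30^(1/3)*b/5) + (C1*sin(10^(1/3)*3^(5/6)*b/5) + C2*cos(10^(1/3)*3^(5/6)*b/5))*exp(-30^(1/3)*b/5)


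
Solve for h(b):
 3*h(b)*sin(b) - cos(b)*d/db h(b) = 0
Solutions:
 h(b) = C1/cos(b)^3


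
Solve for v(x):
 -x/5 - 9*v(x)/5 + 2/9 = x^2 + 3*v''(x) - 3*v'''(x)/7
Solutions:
 v(x) = C1*exp(x*(-10^(2/3)*7^(1/3)*(9*sqrt(1061) + 571)^(1/3) - 70*10^(1/3)*7^(2/3)/(9*sqrt(1061) + 571)^(1/3) + 140)/60)*sin(sqrt(3)*70^(1/3)*x*(-10^(1/3)*(9*sqrt(1061) + 571)^(1/3) + 70*7^(1/3)/(9*sqrt(1061) + 571)^(1/3))/60) + C2*exp(x*(-10^(2/3)*7^(1/3)*(9*sqrt(1061) + 571)^(1/3) - 70*10^(1/3)*7^(2/3)/(9*sqrt(1061) + 571)^(1/3) + 140)/60)*cos(sqrt(3)*70^(1/3)*x*(-10^(1/3)*(9*sqrt(1061) + 571)^(1/3) + 70*7^(1/3)/(9*sqrt(1061) + 571)^(1/3))/60) + C3*exp(x*(70*10^(1/3)*7^(2/3)/(9*sqrt(1061) + 571)^(1/3) + 70 + 10^(2/3)*7^(1/3)*(9*sqrt(1061) + 571)^(1/3))/30) - 5*x^2/9 - x/9 + 160/81


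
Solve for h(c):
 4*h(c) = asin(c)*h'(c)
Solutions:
 h(c) = C1*exp(4*Integral(1/asin(c), c))


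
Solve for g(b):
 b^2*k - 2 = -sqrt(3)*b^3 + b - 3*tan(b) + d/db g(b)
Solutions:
 g(b) = C1 + sqrt(3)*b^4/4 + b^3*k/3 - b^2/2 - 2*b - 3*log(cos(b))


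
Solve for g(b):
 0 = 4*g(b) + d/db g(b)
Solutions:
 g(b) = C1*exp(-4*b)


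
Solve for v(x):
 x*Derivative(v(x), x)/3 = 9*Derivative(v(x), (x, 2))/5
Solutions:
 v(x) = C1 + C2*erfi(sqrt(30)*x/18)


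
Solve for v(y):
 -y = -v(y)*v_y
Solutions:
 v(y) = -sqrt(C1 + y^2)
 v(y) = sqrt(C1 + y^2)


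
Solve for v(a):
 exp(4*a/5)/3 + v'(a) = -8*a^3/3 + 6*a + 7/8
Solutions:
 v(a) = C1 - 2*a^4/3 + 3*a^2 + 7*a/8 - 5*exp(4*a/5)/12


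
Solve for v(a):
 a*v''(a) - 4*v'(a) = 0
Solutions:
 v(a) = C1 + C2*a^5


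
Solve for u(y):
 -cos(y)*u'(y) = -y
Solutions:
 u(y) = C1 + Integral(y/cos(y), y)


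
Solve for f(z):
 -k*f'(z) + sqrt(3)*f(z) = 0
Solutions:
 f(z) = C1*exp(sqrt(3)*z/k)


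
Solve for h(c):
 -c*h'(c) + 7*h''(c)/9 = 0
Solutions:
 h(c) = C1 + C2*erfi(3*sqrt(14)*c/14)


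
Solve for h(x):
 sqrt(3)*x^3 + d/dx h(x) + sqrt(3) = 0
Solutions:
 h(x) = C1 - sqrt(3)*x^4/4 - sqrt(3)*x


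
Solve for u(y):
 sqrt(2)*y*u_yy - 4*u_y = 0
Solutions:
 u(y) = C1 + C2*y^(1 + 2*sqrt(2))


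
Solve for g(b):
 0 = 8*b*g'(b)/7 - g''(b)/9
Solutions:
 g(b) = C1 + C2*erfi(6*sqrt(7)*b/7)


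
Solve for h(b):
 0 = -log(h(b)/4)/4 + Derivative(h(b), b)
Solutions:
 4*Integral(1/(-log(_y) + 2*log(2)), (_y, h(b))) = C1 - b


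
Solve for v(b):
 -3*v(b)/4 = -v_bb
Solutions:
 v(b) = C1*exp(-sqrt(3)*b/2) + C2*exp(sqrt(3)*b/2)


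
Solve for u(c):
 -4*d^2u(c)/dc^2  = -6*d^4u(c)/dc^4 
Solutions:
 u(c) = C1 + C2*c + C3*exp(-sqrt(6)*c/3) + C4*exp(sqrt(6)*c/3)


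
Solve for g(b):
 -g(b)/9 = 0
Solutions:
 g(b) = 0


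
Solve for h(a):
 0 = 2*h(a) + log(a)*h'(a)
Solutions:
 h(a) = C1*exp(-2*li(a))


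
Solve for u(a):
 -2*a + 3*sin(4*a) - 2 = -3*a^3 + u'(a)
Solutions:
 u(a) = C1 + 3*a^4/4 - a^2 - 2*a - 3*cos(4*a)/4


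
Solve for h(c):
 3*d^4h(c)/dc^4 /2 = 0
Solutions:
 h(c) = C1 + C2*c + C3*c^2 + C4*c^3


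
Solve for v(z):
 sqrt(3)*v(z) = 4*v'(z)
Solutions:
 v(z) = C1*exp(sqrt(3)*z/4)


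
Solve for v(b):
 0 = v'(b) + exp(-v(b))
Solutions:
 v(b) = log(C1 - b)


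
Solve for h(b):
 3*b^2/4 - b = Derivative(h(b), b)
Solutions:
 h(b) = C1 + b^3/4 - b^2/2


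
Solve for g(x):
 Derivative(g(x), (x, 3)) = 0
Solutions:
 g(x) = C1 + C2*x + C3*x^2


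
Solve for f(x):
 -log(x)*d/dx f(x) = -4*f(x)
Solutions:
 f(x) = C1*exp(4*li(x))


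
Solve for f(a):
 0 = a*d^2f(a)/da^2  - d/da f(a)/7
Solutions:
 f(a) = C1 + C2*a^(8/7)


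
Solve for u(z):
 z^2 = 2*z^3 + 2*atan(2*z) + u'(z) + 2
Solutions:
 u(z) = C1 - z^4/2 + z^3/3 - 2*z*atan(2*z) - 2*z + log(4*z^2 + 1)/2


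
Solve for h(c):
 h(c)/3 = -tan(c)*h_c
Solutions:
 h(c) = C1/sin(c)^(1/3)


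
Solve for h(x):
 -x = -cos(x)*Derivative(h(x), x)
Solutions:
 h(x) = C1 + Integral(x/cos(x), x)


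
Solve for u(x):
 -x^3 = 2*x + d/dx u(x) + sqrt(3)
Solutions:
 u(x) = C1 - x^4/4 - x^2 - sqrt(3)*x


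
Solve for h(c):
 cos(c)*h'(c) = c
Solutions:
 h(c) = C1 + Integral(c/cos(c), c)


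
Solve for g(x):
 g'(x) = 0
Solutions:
 g(x) = C1


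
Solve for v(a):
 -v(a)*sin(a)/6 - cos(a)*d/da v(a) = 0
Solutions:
 v(a) = C1*cos(a)^(1/6)


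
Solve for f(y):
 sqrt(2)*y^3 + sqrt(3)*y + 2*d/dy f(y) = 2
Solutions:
 f(y) = C1 - sqrt(2)*y^4/8 - sqrt(3)*y^2/4 + y


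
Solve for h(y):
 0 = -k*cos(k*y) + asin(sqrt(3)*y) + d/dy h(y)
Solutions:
 h(y) = C1 + k*Piecewise((sin(k*y)/k, Ne(k, 0)), (y, True)) - y*asin(sqrt(3)*y) - sqrt(3)*sqrt(1 - 3*y^2)/3


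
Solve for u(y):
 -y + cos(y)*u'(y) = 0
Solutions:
 u(y) = C1 + Integral(y/cos(y), y)


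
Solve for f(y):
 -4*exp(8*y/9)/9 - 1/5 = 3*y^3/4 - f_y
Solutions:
 f(y) = C1 + 3*y^4/16 + y/5 + exp(8*y/9)/2


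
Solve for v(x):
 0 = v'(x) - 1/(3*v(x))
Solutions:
 v(x) = -sqrt(C1 + 6*x)/3
 v(x) = sqrt(C1 + 6*x)/3


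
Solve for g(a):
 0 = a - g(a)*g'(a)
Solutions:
 g(a) = -sqrt(C1 + a^2)
 g(a) = sqrt(C1 + a^2)


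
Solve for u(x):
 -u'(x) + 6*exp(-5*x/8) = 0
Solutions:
 u(x) = C1 - 48*exp(-5*x/8)/5


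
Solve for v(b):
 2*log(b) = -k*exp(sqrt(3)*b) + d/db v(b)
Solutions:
 v(b) = C1 + 2*b*log(b) - 2*b + sqrt(3)*k*exp(sqrt(3)*b)/3


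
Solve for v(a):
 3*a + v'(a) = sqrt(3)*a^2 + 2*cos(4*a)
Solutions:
 v(a) = C1 + sqrt(3)*a^3/3 - 3*a^2/2 + sin(4*a)/2


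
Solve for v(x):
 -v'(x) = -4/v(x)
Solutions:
 v(x) = -sqrt(C1 + 8*x)
 v(x) = sqrt(C1 + 8*x)


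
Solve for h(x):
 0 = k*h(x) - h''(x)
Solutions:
 h(x) = C1*exp(-sqrt(k)*x) + C2*exp(sqrt(k)*x)


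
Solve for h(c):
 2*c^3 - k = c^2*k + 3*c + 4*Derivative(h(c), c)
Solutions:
 h(c) = C1 + c^4/8 - c^3*k/12 - 3*c^2/8 - c*k/4


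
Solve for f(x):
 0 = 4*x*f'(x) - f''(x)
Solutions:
 f(x) = C1 + C2*erfi(sqrt(2)*x)


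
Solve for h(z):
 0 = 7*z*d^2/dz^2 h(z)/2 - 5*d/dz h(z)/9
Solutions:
 h(z) = C1 + C2*z^(73/63)


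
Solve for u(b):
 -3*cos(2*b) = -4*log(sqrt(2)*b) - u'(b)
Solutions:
 u(b) = C1 - 4*b*log(b) - 2*b*log(2) + 4*b + 3*sin(2*b)/2


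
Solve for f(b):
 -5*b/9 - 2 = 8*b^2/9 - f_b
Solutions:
 f(b) = C1 + 8*b^3/27 + 5*b^2/18 + 2*b


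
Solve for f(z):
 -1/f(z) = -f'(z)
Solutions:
 f(z) = -sqrt(C1 + 2*z)
 f(z) = sqrt(C1 + 2*z)


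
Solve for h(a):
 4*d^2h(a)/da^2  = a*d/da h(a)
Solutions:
 h(a) = C1 + C2*erfi(sqrt(2)*a/4)


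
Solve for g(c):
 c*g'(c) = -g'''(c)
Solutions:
 g(c) = C1 + Integral(C2*airyai(-c) + C3*airybi(-c), c)


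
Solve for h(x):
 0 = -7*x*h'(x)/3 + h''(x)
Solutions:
 h(x) = C1 + C2*erfi(sqrt(42)*x/6)


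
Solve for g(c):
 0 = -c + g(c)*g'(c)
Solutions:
 g(c) = -sqrt(C1 + c^2)
 g(c) = sqrt(C1 + c^2)


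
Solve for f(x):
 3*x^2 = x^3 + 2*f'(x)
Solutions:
 f(x) = C1 - x^4/8 + x^3/2


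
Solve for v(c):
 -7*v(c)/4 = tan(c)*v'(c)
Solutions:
 v(c) = C1/sin(c)^(7/4)


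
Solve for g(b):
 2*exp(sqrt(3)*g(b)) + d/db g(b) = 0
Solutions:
 g(b) = sqrt(3)*(2*log(1/(C1 + 2*b)) - log(3))/6


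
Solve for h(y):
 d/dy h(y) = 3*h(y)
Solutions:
 h(y) = C1*exp(3*y)


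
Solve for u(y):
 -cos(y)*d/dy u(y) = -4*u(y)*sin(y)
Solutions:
 u(y) = C1/cos(y)^4


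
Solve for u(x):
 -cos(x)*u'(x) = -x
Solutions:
 u(x) = C1 + Integral(x/cos(x), x)


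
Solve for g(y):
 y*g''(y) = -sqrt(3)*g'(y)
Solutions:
 g(y) = C1 + C2*y^(1 - sqrt(3))


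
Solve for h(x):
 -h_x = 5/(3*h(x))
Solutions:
 h(x) = -sqrt(C1 - 30*x)/3
 h(x) = sqrt(C1 - 30*x)/3


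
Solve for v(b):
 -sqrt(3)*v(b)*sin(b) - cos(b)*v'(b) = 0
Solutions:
 v(b) = C1*cos(b)^(sqrt(3))


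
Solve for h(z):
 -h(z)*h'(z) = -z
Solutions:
 h(z) = -sqrt(C1 + z^2)
 h(z) = sqrt(C1 + z^2)


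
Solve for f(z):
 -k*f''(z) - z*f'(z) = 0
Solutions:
 f(z) = C1 + C2*sqrt(k)*erf(sqrt(2)*z*sqrt(1/k)/2)


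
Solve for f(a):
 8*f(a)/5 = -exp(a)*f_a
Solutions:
 f(a) = C1*exp(8*exp(-a)/5)


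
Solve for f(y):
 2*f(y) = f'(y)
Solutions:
 f(y) = C1*exp(2*y)


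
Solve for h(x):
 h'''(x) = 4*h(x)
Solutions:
 h(x) = C3*exp(2^(2/3)*x) + (C1*sin(2^(2/3)*sqrt(3)*x/2) + C2*cos(2^(2/3)*sqrt(3)*x/2))*exp(-2^(2/3)*x/2)


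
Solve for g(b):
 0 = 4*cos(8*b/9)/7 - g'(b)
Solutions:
 g(b) = C1 + 9*sin(8*b/9)/14


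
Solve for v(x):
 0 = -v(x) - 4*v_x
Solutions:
 v(x) = C1*exp(-x/4)


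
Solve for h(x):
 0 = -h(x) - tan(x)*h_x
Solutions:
 h(x) = C1/sin(x)


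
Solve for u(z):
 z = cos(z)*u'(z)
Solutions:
 u(z) = C1 + Integral(z/cos(z), z)


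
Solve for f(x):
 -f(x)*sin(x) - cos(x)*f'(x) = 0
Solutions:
 f(x) = C1*cos(x)


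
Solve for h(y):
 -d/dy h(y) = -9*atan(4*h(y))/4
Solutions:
 Integral(1/atan(4*_y), (_y, h(y))) = C1 + 9*y/4


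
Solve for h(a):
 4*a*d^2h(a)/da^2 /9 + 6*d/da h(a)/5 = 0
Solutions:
 h(a) = C1 + C2/a^(17/10)


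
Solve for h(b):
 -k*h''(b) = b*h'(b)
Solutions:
 h(b) = C1 + C2*sqrt(k)*erf(sqrt(2)*b*sqrt(1/k)/2)


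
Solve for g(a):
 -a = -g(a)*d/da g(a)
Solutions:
 g(a) = -sqrt(C1 + a^2)
 g(a) = sqrt(C1 + a^2)


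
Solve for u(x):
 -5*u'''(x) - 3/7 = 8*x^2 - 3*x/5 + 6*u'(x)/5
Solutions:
 u(x) = C1 + C2*sin(sqrt(6)*x/5) + C3*cos(sqrt(6)*x/5) - 20*x^3/9 + x^2/4 + 6955*x/126


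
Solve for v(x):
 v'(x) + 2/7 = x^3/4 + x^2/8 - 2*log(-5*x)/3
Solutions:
 v(x) = C1 + x^4/16 + x^3/24 - 2*x*log(-x)/3 + 2*x*(4 - 7*log(5))/21


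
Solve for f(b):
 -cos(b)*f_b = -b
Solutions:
 f(b) = C1 + Integral(b/cos(b), b)


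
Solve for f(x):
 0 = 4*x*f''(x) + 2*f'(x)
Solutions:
 f(x) = C1 + C2*sqrt(x)


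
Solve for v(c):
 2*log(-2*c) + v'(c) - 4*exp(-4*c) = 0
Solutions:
 v(c) = C1 - 2*c*log(-c) + 2*c*(1 - log(2)) - exp(-4*c)


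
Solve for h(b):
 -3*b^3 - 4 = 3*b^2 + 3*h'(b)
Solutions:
 h(b) = C1 - b^4/4 - b^3/3 - 4*b/3


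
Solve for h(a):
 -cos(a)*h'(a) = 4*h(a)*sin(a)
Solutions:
 h(a) = C1*cos(a)^4


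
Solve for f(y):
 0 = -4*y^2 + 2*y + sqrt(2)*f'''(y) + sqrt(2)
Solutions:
 f(y) = C1 + C2*y + C3*y^2 + sqrt(2)*y^5/30 - sqrt(2)*y^4/24 - y^3/6


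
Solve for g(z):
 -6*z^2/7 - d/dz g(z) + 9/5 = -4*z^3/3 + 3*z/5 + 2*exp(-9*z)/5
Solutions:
 g(z) = C1 + z^4/3 - 2*z^3/7 - 3*z^2/10 + 9*z/5 + 2*exp(-9*z)/45


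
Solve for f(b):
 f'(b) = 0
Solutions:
 f(b) = C1


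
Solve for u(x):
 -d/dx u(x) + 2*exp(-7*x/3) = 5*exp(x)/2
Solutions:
 u(x) = C1 - 5*exp(x)/2 - 6*exp(-7*x/3)/7


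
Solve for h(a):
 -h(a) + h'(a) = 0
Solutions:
 h(a) = C1*exp(a)


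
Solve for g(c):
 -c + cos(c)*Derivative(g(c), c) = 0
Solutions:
 g(c) = C1 + Integral(c/cos(c), c)


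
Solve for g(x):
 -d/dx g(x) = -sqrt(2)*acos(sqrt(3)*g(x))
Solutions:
 Integral(1/acos(sqrt(3)*_y), (_y, g(x))) = C1 + sqrt(2)*x


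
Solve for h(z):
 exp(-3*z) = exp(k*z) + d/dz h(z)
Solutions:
 h(z) = C1 - exp(-3*z)/3 - exp(k*z)/k


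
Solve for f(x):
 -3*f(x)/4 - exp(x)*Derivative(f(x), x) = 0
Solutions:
 f(x) = C1*exp(3*exp(-x)/4)


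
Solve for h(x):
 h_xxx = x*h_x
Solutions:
 h(x) = C1 + Integral(C2*airyai(x) + C3*airybi(x), x)


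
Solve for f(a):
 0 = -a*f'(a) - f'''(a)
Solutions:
 f(a) = C1 + Integral(C2*airyai(-a) + C3*airybi(-a), a)


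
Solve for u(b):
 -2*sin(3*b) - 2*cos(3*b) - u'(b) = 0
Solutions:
 u(b) = C1 + 2*sqrt(2)*cos(3*b + pi/4)/3


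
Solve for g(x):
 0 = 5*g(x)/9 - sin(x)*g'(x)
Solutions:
 g(x) = C1*(cos(x) - 1)^(5/18)/(cos(x) + 1)^(5/18)


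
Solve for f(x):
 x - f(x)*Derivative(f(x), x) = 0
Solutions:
 f(x) = -sqrt(C1 + x^2)
 f(x) = sqrt(C1 + x^2)


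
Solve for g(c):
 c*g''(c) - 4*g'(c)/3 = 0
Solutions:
 g(c) = C1 + C2*c^(7/3)


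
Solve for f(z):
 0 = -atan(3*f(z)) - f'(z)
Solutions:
 Integral(1/atan(3*_y), (_y, f(z))) = C1 - z


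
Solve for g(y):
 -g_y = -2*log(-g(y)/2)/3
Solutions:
 -3*Integral(1/(log(-_y) - log(2)), (_y, g(y)))/2 = C1 - y


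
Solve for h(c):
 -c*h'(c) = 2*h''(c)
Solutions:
 h(c) = C1 + C2*erf(c/2)


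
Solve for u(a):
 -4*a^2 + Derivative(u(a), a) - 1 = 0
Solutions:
 u(a) = C1 + 4*a^3/3 + a


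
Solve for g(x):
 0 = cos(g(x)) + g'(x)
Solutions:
 g(x) = pi - asin((C1 + exp(2*x))/(C1 - exp(2*x)))
 g(x) = asin((C1 + exp(2*x))/(C1 - exp(2*x)))


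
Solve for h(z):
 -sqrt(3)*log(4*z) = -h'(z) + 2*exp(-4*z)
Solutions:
 h(z) = C1 + sqrt(3)*z*log(z) + sqrt(3)*z*(-1 + 2*log(2)) - exp(-4*z)/2


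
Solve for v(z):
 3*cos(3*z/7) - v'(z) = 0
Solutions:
 v(z) = C1 + 7*sin(3*z/7)


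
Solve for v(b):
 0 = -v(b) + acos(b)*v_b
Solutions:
 v(b) = C1*exp(Integral(1/acos(b), b))


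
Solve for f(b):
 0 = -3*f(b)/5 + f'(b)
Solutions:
 f(b) = C1*exp(3*b/5)


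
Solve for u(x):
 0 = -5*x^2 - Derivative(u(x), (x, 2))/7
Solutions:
 u(x) = C1 + C2*x - 35*x^4/12


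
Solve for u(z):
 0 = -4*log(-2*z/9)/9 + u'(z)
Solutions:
 u(z) = C1 + 4*z*log(-z)/9 + 4*z*(-2*log(3) - 1 + log(2))/9


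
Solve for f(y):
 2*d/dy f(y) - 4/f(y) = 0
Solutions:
 f(y) = -sqrt(C1 + 4*y)
 f(y) = sqrt(C1 + 4*y)


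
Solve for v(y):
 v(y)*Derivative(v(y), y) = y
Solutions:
 v(y) = -sqrt(C1 + y^2)
 v(y) = sqrt(C1 + y^2)


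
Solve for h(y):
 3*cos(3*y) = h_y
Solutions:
 h(y) = C1 + sin(3*y)


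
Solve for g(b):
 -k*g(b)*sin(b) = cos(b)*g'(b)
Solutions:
 g(b) = C1*exp(k*log(cos(b)))


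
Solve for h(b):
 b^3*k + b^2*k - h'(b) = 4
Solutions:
 h(b) = C1 + b^4*k/4 + b^3*k/3 - 4*b


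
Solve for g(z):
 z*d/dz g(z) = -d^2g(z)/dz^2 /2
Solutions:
 g(z) = C1 + C2*erf(z)


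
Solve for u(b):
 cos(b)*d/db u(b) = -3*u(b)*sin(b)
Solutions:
 u(b) = C1*cos(b)^3


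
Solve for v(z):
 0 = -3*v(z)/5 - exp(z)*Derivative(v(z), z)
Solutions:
 v(z) = C1*exp(3*exp(-z)/5)


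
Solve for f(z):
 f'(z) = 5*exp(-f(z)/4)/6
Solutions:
 f(z) = 4*log(C1 + 5*z/24)


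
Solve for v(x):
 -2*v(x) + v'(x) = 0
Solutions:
 v(x) = C1*exp(2*x)


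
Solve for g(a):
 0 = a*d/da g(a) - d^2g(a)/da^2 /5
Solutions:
 g(a) = C1 + C2*erfi(sqrt(10)*a/2)


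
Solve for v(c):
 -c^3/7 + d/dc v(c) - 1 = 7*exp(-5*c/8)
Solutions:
 v(c) = C1 + c^4/28 + c - 56*exp(-5*c/8)/5


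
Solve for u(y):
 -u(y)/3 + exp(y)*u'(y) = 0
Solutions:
 u(y) = C1*exp(-exp(-y)/3)


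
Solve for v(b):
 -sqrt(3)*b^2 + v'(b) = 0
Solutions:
 v(b) = C1 + sqrt(3)*b^3/3


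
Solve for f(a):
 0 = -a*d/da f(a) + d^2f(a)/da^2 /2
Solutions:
 f(a) = C1 + C2*erfi(a)


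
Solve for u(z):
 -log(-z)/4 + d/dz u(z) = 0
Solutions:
 u(z) = C1 + z*log(-z)/4 - z/4


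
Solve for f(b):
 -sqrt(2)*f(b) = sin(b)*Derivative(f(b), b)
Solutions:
 f(b) = C1*(cos(b) + 1)^(sqrt(2)/2)/(cos(b) - 1)^(sqrt(2)/2)


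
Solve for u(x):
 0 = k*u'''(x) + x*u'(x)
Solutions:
 u(x) = C1 + Integral(C2*airyai(x*(-1/k)^(1/3)) + C3*airybi(x*(-1/k)^(1/3)), x)


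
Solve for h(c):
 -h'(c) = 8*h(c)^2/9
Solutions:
 h(c) = 9/(C1 + 8*c)


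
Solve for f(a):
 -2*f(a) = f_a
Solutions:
 f(a) = C1*exp(-2*a)


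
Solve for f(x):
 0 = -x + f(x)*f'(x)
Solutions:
 f(x) = -sqrt(C1 + x^2)
 f(x) = sqrt(C1 + x^2)


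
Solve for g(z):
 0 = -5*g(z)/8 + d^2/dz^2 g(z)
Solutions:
 g(z) = C1*exp(-sqrt(10)*z/4) + C2*exp(sqrt(10)*z/4)


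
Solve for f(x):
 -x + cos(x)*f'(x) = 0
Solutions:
 f(x) = C1 + Integral(x/cos(x), x)


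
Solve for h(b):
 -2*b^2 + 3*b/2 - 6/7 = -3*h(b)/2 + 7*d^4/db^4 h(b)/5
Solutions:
 h(b) = C1*exp(-14^(3/4)*15^(1/4)*b/14) + C2*exp(14^(3/4)*15^(1/4)*b/14) + C3*sin(14^(3/4)*15^(1/4)*b/14) + C4*cos(14^(3/4)*15^(1/4)*b/14) + 4*b^2/3 - b + 4/7


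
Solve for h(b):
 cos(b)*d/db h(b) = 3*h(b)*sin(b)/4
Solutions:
 h(b) = C1/cos(b)^(3/4)


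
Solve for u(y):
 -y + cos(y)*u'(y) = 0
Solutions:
 u(y) = C1 + Integral(y/cos(y), y)


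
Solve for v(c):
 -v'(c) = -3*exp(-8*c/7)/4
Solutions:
 v(c) = C1 - 21*exp(-8*c/7)/32


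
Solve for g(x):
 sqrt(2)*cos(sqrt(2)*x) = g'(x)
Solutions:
 g(x) = C1 + sin(sqrt(2)*x)


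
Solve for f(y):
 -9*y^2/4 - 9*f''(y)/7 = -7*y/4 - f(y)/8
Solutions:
 f(y) = C1*exp(-sqrt(14)*y/12) + C2*exp(sqrt(14)*y/12) + 18*y^2 - 14*y + 2592/7


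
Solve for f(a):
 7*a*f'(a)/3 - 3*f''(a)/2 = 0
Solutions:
 f(a) = C1 + C2*erfi(sqrt(7)*a/3)


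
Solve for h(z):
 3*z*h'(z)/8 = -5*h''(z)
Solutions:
 h(z) = C1 + C2*erf(sqrt(15)*z/20)


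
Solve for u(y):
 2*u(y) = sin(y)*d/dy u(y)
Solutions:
 u(y) = C1*(cos(y) - 1)/(cos(y) + 1)


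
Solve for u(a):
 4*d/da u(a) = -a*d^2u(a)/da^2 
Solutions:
 u(a) = C1 + C2/a^3


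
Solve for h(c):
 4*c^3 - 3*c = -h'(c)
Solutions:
 h(c) = C1 - c^4 + 3*c^2/2


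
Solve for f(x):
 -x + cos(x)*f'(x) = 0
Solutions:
 f(x) = C1 + Integral(x/cos(x), x)


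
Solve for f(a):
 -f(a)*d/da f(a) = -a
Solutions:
 f(a) = -sqrt(C1 + a^2)
 f(a) = sqrt(C1 + a^2)


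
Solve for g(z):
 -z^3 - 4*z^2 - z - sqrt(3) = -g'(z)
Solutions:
 g(z) = C1 + z^4/4 + 4*z^3/3 + z^2/2 + sqrt(3)*z


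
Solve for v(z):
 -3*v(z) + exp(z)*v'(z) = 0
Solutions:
 v(z) = C1*exp(-3*exp(-z))


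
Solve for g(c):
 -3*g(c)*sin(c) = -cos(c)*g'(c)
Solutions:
 g(c) = C1/cos(c)^3


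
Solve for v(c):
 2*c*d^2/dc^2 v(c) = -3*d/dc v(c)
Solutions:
 v(c) = C1 + C2/sqrt(c)


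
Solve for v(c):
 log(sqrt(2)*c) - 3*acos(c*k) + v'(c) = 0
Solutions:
 v(c) = C1 - c*log(c) - c*log(2)/2 + c + 3*Piecewise((c*acos(c*k) - sqrt(-c^2*k^2 + 1)/k, Ne(k, 0)), (pi*c/2, True))


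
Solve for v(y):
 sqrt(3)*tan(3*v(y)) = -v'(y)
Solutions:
 v(y) = -asin(C1*exp(-3*sqrt(3)*y))/3 + pi/3
 v(y) = asin(C1*exp(-3*sqrt(3)*y))/3


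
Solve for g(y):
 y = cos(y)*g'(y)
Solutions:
 g(y) = C1 + Integral(y/cos(y), y)


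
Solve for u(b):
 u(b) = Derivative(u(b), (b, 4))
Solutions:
 u(b) = C1*exp(-b) + C2*exp(b) + C3*sin(b) + C4*cos(b)


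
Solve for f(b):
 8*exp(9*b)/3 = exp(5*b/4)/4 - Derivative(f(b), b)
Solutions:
 f(b) = C1 + exp(5*b/4)/5 - 8*exp(9*b)/27


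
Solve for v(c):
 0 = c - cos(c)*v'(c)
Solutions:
 v(c) = C1 + Integral(c/cos(c), c)


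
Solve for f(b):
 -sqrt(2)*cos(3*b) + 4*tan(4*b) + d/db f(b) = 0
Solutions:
 f(b) = C1 + log(cos(4*b)) + sqrt(2)*sin(3*b)/3


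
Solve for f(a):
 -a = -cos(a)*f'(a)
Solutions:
 f(a) = C1 + Integral(a/cos(a), a)


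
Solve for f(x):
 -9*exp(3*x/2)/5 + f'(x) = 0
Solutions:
 f(x) = C1 + 6*exp(3*x/2)/5


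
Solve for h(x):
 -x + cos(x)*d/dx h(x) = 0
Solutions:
 h(x) = C1 + Integral(x/cos(x), x)


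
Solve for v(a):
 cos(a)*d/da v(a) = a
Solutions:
 v(a) = C1 + Integral(a/cos(a), a)


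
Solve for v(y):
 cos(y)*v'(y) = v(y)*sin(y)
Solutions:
 v(y) = C1/cos(y)


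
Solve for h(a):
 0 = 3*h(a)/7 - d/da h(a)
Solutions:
 h(a) = C1*exp(3*a/7)


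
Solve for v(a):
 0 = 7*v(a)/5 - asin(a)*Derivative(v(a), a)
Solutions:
 v(a) = C1*exp(7*Integral(1/asin(a), a)/5)


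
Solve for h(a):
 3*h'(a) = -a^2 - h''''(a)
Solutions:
 h(a) = C1 + C4*exp(-3^(1/3)*a) - a^3/9 + (C2*sin(3^(5/6)*a/2) + C3*cos(3^(5/6)*a/2))*exp(3^(1/3)*a/2)


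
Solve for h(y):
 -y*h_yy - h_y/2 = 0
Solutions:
 h(y) = C1 + C2*sqrt(y)


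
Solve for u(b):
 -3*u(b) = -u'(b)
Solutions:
 u(b) = C1*exp(3*b)


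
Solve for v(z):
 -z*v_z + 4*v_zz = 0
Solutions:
 v(z) = C1 + C2*erfi(sqrt(2)*z/4)


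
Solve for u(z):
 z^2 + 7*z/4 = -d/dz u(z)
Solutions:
 u(z) = C1 - z^3/3 - 7*z^2/8


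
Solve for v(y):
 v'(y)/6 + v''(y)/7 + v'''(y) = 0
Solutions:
 v(y) = C1 + (C2*sin(sqrt(285)*y/42) + C3*cos(sqrt(285)*y/42))*exp(-y/14)


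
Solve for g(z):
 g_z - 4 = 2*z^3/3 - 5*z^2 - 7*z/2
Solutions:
 g(z) = C1 + z^4/6 - 5*z^3/3 - 7*z^2/4 + 4*z


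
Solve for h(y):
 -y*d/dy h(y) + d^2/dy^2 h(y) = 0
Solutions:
 h(y) = C1 + C2*erfi(sqrt(2)*y/2)


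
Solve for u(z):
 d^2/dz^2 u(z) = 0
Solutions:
 u(z) = C1 + C2*z


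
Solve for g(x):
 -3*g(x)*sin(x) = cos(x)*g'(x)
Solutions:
 g(x) = C1*cos(x)^3


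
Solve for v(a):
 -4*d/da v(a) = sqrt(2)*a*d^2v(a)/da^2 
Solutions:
 v(a) = C1 + C2*a^(1 - 2*sqrt(2))


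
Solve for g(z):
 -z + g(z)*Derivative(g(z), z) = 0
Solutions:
 g(z) = -sqrt(C1 + z^2)
 g(z) = sqrt(C1 + z^2)


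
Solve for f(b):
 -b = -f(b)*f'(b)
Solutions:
 f(b) = -sqrt(C1 + b^2)
 f(b) = sqrt(C1 + b^2)


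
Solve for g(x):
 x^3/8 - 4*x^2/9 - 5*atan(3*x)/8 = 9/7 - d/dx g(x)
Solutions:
 g(x) = C1 - x^4/32 + 4*x^3/27 + 5*x*atan(3*x)/8 + 9*x/7 - 5*log(9*x^2 + 1)/48


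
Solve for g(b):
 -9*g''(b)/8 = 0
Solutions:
 g(b) = C1 + C2*b


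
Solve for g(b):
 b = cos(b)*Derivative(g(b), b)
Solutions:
 g(b) = C1 + Integral(b/cos(b), b)


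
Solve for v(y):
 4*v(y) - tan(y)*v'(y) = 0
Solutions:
 v(y) = C1*sin(y)^4


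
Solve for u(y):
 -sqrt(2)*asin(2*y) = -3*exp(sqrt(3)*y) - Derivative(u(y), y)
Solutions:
 u(y) = C1 + sqrt(2)*(y*asin(2*y) + sqrt(1 - 4*y^2)/2) - sqrt(3)*exp(sqrt(3)*y)


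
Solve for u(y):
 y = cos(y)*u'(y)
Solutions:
 u(y) = C1 + Integral(y/cos(y), y)


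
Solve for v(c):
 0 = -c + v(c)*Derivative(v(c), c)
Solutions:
 v(c) = -sqrt(C1 + c^2)
 v(c) = sqrt(C1 + c^2)


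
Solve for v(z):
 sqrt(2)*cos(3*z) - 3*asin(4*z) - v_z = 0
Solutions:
 v(z) = C1 - 3*z*asin(4*z) - 3*sqrt(1 - 16*z^2)/4 + sqrt(2)*sin(3*z)/3


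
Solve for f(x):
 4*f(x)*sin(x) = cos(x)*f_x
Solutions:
 f(x) = C1/cos(x)^4


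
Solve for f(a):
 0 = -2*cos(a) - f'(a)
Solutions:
 f(a) = C1 - 2*sin(a)


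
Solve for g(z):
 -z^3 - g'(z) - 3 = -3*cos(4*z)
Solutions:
 g(z) = C1 - z^4/4 - 3*z + 3*sin(4*z)/4


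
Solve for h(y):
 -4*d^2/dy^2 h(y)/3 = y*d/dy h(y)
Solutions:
 h(y) = C1 + C2*erf(sqrt(6)*y/4)


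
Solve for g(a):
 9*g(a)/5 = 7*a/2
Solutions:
 g(a) = 35*a/18


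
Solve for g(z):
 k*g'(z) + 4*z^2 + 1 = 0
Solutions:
 g(z) = C1 - 4*z^3/(3*k) - z/k


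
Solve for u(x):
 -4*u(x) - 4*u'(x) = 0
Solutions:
 u(x) = C1*exp(-x)


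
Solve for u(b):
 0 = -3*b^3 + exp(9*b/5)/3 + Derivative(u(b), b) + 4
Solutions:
 u(b) = C1 + 3*b^4/4 - 4*b - 5*exp(9*b/5)/27


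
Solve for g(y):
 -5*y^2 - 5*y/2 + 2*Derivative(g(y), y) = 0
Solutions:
 g(y) = C1 + 5*y^3/6 + 5*y^2/8


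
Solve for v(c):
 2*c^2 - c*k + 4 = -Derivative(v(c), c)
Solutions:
 v(c) = C1 - 2*c^3/3 + c^2*k/2 - 4*c


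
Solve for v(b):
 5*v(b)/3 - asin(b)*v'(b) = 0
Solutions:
 v(b) = C1*exp(5*Integral(1/asin(b), b)/3)


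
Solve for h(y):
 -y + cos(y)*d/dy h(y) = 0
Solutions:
 h(y) = C1 + Integral(y/cos(y), y)


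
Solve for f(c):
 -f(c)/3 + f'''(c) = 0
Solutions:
 f(c) = C3*exp(3^(2/3)*c/3) + (C1*sin(3^(1/6)*c/2) + C2*cos(3^(1/6)*c/2))*exp(-3^(2/3)*c/6)


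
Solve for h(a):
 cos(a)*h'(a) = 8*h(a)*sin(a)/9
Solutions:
 h(a) = C1/cos(a)^(8/9)


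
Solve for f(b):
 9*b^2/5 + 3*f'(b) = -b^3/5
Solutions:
 f(b) = C1 - b^4/60 - b^3/5


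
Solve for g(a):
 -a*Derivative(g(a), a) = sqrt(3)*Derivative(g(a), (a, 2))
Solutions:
 g(a) = C1 + C2*erf(sqrt(2)*3^(3/4)*a/6)


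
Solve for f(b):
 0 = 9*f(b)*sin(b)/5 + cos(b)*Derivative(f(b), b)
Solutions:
 f(b) = C1*cos(b)^(9/5)


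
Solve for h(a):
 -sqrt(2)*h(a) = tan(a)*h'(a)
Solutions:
 h(a) = C1/sin(a)^(sqrt(2))


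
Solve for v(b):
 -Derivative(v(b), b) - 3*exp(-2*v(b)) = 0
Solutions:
 v(b) = log(-sqrt(C1 - 6*b))
 v(b) = log(C1 - 6*b)/2


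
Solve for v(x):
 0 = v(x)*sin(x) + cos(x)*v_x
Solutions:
 v(x) = C1*cos(x)


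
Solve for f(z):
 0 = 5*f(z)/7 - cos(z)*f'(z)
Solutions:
 f(z) = C1*(sin(z) + 1)^(5/14)/(sin(z) - 1)^(5/14)


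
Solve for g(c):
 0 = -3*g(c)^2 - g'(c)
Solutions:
 g(c) = 1/(C1 + 3*c)


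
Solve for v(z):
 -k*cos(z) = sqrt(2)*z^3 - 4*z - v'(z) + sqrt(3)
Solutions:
 v(z) = C1 + k*sin(z) + sqrt(2)*z^4/4 - 2*z^2 + sqrt(3)*z


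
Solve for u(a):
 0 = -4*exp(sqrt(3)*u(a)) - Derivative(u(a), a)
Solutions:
 u(a) = sqrt(3)*(2*log(1/(C1 + 4*a)) - log(3))/6


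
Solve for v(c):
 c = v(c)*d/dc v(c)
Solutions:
 v(c) = -sqrt(C1 + c^2)
 v(c) = sqrt(C1 + c^2)


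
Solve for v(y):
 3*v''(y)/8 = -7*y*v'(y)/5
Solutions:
 v(y) = C1 + C2*erf(2*sqrt(105)*y/15)


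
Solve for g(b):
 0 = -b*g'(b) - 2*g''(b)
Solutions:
 g(b) = C1 + C2*erf(b/2)


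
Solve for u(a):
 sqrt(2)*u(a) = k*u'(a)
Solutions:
 u(a) = C1*exp(sqrt(2)*a/k)


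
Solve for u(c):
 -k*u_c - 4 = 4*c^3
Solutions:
 u(c) = C1 - c^4/k - 4*c/k


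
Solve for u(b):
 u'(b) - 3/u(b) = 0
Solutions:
 u(b) = -sqrt(C1 + 6*b)
 u(b) = sqrt(C1 + 6*b)


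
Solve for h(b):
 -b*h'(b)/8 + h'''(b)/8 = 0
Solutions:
 h(b) = C1 + Integral(C2*airyai(b) + C3*airybi(b), b)


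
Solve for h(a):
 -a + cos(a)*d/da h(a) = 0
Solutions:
 h(a) = C1 + Integral(a/cos(a), a)


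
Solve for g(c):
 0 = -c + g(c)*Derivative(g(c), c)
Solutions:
 g(c) = -sqrt(C1 + c^2)
 g(c) = sqrt(C1 + c^2)


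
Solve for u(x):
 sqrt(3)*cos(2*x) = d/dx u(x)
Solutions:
 u(x) = C1 + sqrt(3)*sin(2*x)/2


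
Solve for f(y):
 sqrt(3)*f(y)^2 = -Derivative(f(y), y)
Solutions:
 f(y) = 1/(C1 + sqrt(3)*y)


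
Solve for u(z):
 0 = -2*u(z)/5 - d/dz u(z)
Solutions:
 u(z) = C1*exp(-2*z/5)


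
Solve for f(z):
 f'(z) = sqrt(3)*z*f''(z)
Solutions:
 f(z) = C1 + C2*z^(sqrt(3)/3 + 1)


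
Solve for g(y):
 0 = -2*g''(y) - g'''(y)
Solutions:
 g(y) = C1 + C2*y + C3*exp(-2*y)


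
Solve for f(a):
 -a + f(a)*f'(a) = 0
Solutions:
 f(a) = -sqrt(C1 + a^2)
 f(a) = sqrt(C1 + a^2)


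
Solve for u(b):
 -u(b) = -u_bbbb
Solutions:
 u(b) = C1*exp(-b) + C2*exp(b) + C3*sin(b) + C4*cos(b)


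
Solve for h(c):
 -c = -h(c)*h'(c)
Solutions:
 h(c) = -sqrt(C1 + c^2)
 h(c) = sqrt(C1 + c^2)


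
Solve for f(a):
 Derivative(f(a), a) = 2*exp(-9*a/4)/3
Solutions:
 f(a) = C1 - 8*exp(-9*a/4)/27


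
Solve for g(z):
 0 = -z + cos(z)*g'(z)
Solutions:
 g(z) = C1 + Integral(z/cos(z), z)


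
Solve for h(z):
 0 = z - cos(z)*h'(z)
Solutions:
 h(z) = C1 + Integral(z/cos(z), z)


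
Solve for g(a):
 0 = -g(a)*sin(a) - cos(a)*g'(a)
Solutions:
 g(a) = C1*cos(a)


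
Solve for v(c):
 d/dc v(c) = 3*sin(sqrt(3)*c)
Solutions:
 v(c) = C1 - sqrt(3)*cos(sqrt(3)*c)


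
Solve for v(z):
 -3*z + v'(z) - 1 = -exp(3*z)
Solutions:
 v(z) = C1 + 3*z^2/2 + z - exp(3*z)/3


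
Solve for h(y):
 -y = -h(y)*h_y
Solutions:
 h(y) = -sqrt(C1 + y^2)
 h(y) = sqrt(C1 + y^2)


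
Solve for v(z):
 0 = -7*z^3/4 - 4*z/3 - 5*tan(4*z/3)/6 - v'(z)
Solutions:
 v(z) = C1 - 7*z^4/16 - 2*z^2/3 + 5*log(cos(4*z/3))/8


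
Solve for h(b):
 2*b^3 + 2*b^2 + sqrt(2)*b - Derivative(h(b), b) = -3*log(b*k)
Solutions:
 h(b) = C1 + b^4/2 + 2*b^3/3 + sqrt(2)*b^2/2 + 3*b*log(b*k) - 3*b


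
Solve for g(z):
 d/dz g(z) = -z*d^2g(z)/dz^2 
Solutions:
 g(z) = C1 + C2*log(z)


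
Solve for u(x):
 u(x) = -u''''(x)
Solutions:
 u(x) = (C1*sin(sqrt(2)*x/2) + C2*cos(sqrt(2)*x/2))*exp(-sqrt(2)*x/2) + (C3*sin(sqrt(2)*x/2) + C4*cos(sqrt(2)*x/2))*exp(sqrt(2)*x/2)


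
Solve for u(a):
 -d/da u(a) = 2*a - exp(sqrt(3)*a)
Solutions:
 u(a) = C1 - a^2 + sqrt(3)*exp(sqrt(3)*a)/3


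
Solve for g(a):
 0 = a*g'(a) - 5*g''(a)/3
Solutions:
 g(a) = C1 + C2*erfi(sqrt(30)*a/10)


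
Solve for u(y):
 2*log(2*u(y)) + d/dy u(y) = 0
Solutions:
 Integral(1/(log(_y) + log(2)), (_y, u(y)))/2 = C1 - y


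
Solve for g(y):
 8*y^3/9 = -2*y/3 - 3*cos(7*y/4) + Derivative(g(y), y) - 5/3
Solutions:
 g(y) = C1 + 2*y^4/9 + y^2/3 + 5*y/3 + 12*sin(7*y/4)/7


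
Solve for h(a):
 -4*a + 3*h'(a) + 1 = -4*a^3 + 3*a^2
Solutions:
 h(a) = C1 - a^4/3 + a^3/3 + 2*a^2/3 - a/3


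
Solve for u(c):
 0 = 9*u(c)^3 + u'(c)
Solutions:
 u(c) = -sqrt(2)*sqrt(-1/(C1 - 9*c))/2
 u(c) = sqrt(2)*sqrt(-1/(C1 - 9*c))/2


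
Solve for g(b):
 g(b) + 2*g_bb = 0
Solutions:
 g(b) = C1*sin(sqrt(2)*b/2) + C2*cos(sqrt(2)*b/2)


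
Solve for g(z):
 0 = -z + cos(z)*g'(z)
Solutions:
 g(z) = C1 + Integral(z/cos(z), z)


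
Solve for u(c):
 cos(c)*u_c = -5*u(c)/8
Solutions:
 u(c) = C1*(sin(c) - 1)^(5/16)/(sin(c) + 1)^(5/16)


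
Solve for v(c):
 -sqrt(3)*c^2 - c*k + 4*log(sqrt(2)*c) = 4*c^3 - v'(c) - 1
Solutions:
 v(c) = C1 + c^4 + sqrt(3)*c^3/3 + c^2*k/2 - 4*c*log(c) - c*log(4) + 3*c


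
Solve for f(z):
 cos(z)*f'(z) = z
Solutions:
 f(z) = C1 + Integral(z/cos(z), z)


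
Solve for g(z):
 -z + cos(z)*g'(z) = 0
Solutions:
 g(z) = C1 + Integral(z/cos(z), z)


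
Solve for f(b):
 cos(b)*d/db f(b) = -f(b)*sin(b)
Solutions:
 f(b) = C1*cos(b)


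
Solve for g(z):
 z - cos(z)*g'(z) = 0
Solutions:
 g(z) = C1 + Integral(z/cos(z), z)


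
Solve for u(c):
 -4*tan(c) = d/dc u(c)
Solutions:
 u(c) = C1 + 4*log(cos(c))


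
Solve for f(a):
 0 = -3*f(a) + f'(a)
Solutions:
 f(a) = C1*exp(3*a)


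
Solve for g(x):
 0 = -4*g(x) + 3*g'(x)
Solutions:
 g(x) = C1*exp(4*x/3)


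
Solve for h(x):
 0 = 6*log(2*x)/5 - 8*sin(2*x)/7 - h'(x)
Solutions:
 h(x) = C1 + 6*x*log(x)/5 - 6*x/5 + 6*x*log(2)/5 + 4*cos(2*x)/7


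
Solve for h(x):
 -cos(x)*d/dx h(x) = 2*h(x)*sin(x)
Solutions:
 h(x) = C1*cos(x)^2


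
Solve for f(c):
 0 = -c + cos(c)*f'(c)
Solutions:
 f(c) = C1 + Integral(c/cos(c), c)


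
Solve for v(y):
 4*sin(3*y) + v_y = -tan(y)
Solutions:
 v(y) = C1 + log(cos(y)) + 4*cos(3*y)/3


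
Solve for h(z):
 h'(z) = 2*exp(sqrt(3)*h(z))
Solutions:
 h(z) = sqrt(3)*(2*log(-1/(C1 + 2*z)) - log(3))/6


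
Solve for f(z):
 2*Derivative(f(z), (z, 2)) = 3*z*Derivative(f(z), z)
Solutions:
 f(z) = C1 + C2*erfi(sqrt(3)*z/2)


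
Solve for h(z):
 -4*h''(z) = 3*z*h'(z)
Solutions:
 h(z) = C1 + C2*erf(sqrt(6)*z/4)
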